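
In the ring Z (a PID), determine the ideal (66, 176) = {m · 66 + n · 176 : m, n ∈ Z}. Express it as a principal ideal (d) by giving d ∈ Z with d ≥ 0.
(66, 176) = (22); d = 22

In the PID Z, (a, b) is generated by gcd(a, b). Compute gcd(176, 66) with the extended Euclidean algorithm, tracking rows (r, s, t) with s·176 + t·66 = r:
  row A: (176, 1, 0)   [1·176 + 0·66 = 176]
  row B: (66, 0, 1)   [0·176 + 1·66 = 66]
  176 = 2·66 + 44   → row C = row A − 2·row B = (44, 1, −2)   [check: 1·176 − 2·66 = 44]
  66 = 1·44 + 22   → row D = row B − 1·row C = (22, −1, 3)   [check: −1·176 + 3·66 = 22]
  44 = 2·22 + 0   → remainder 0, stop. gcd = 22 (last nonzero row D).
So gcd(66, 176) = 22, with Bézout identity −1·176 + 3·66 = 22. Containment (⊇): the Bézout identity exhibits 22 as an element of (66, 176), giving (22) ⊆ (66, 176). Containment (⊆): since 22 | 66 and 22 | 176 (66 = 22·3, 176 = 22·8), every Z-linear combination of 66 and 176 is divisible by 22, so (66, 176) ⊆ (22). Therefore (66, 176) = (22), d = 22.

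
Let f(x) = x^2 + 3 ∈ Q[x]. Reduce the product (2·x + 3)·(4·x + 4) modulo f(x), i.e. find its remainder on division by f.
a · b ≡ 20·x - 12 (mod f(x))

First multiply in Q[x] without reducing: a · b = 8·x^2 + 20·x + 12. Now divide by f(x) = x^2 + 3, eliminating the leading term at each step:
  leading term 8·x^2: subtract (8)·f(x) = 8·x^2 + 24, leaving 20·x - 12
The degree is now < 2, so this is the remainder. Hence a · b ≡ 20·x - 12 in Q[x]/(f).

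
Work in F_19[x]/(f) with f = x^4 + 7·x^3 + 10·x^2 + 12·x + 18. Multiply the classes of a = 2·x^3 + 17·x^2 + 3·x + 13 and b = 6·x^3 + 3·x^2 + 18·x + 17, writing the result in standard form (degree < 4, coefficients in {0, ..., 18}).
a · b ≡ 13·x^3 + 17·x^2 + 16·x (mod f(x))

Multiply as integer polynomials: a · b = 12·x^6 + 108·x^5 + 105·x^4 + 427·x^3 + 382·x^2 + 285·x + 221. Reducing coefficients mod 19: a · b ≡ 12·x^6 + 13·x^5 + 10·x^4 + 9·x^3 + 2·x^2 + 12. Now divide by f(x) = x^4 + 7·x^3 + 10·x^2 + 12·x + 18 in F_19[x], eliminating the leading term at each step:
  leading term 12·x^6: subtract (12·x^2)·f(x) = 12·x^6 + 8·x^5 + 6·x^4 + 11·x^3 + 7·x^2, leaving 5·x^5 + 4·x^4 + 17·x^3 + 14·x^2 + 12 (coefficients mod 19)
  leading term 5·x^5: subtract (5·x)·f(x) = 5·x^5 + 16·x^4 + 12·x^3 + 3·x^2 + 14·x, leaving 7·x^4 + 5·x^3 + 11·x^2 + 5·x + 12 (coefficients mod 19)
  leading term 7·x^4: subtract (7)·f(x) = 7·x^4 + 11·x^3 + 13·x^2 + 8·x + 12, leaving 13·x^3 + 17·x^2 + 16·x (coefficients mod 19)
The degree is now < 4, so this is the remainder. Hence a · b ≡ 13·x^3 + 17·x^2 + 16·x in F_19[x]/(f).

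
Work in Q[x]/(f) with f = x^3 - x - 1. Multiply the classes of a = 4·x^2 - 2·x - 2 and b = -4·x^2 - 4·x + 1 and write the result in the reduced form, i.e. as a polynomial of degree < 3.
First multiply in Q[x] without reducing: a · b = -16·x^4 - 8·x^3 + 20·x^2 + 6·x - 2. Now divide by f(x) = x^3 - x - 1, eliminating the leading term at each step:
  leading term -16·x^4: subtract (-16·x)·f(x) = -16·x^4 + 16·x^2 + 16·x, leaving -8·x^3 + 4·x^2 - 10·x - 2
  leading term -8·x^3: subtract (-8)·f(x) = -8·x^3 + 8·x + 8, leaving 4·x^2 - 18·x - 10
The degree is now < 3, so this is the remainder. Hence a · b ≡ 4·x^2 - 18·x - 10 in Q[x]/(f).

Final answer: a · b ≡ 4·x^2 - 18·x - 10 (mod f(x))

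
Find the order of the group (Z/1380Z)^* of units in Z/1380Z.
|(Z/1380Z)^*| = 352

(Z/1380Z)^* consists of the classes a with gcd(a, 1380) = 1, so its order is φ(1380). φ is multiplicative, with φ(p^e) = p^e − p^(e−1). Factorise 1380 = 2^2 · 3 · 5 · 23. Then
  φ(1380) = (2^2 − 2^1) · (3 − 1) · (5 − 1) · (23 − 1) = 2 · 2 · 4 · 22 = 352.
Thus |(Z/1380Z)^*| = 352.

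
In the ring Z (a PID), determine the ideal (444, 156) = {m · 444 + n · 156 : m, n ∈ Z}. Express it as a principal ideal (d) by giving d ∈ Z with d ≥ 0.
In the PID Z, (a, b) is generated by gcd(a, b). Compute gcd(444, 156) with the extended Euclidean algorithm, tracking rows (r, s, t) with s·444 + t·156 = r:
  row A: (444, 1, 0)   [1·444 + 0·156 = 444]
  row B: (156, 0, 1)   [0·444 + 1·156 = 156]
  444 = 2·156 + 132   → row C = row A − 2·row B = (132, 1, −2)   [check: 1·444 − 2·156 = 132]
  156 = 1·132 + 24   → row D = row B − 1·row C = (24, −1, 3)   [check: −1·444 + 3·156 = 24]
  132 = 5·24 + 12   → row E = row C − 5·row D = (12, 6, −17)   [check: 6·444 − 17·156 = 12]
  24 = 2·12 + 0   → remainder 0, stop. gcd = 12 (last nonzero row E).
So gcd(444, 156) = 12, with Bézout identity 6·444 − 17·156 = 12. Containment (⊇): the Bézout identity exhibits 12 as an element of (444, 156), giving (12) ⊆ (444, 156). Containment (⊆): since 12 | 444 and 12 | 156 (444 = 12·37, 156 = 12·13), every Z-linear combination of 444 and 156 is divisible by 12, so (444, 156) ⊆ (12). Therefore (444, 156) = (12), d = 12.

Final answer: (444, 156) = (12); d = 12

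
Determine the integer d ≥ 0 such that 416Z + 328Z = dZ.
In the PID Z, (a, b) is generated by gcd(a, b). Compute gcd(416, 328) with the extended Euclidean algorithm, tracking rows (r, s, t) with s·416 + t·328 = r:
  row A: (416, 1, 0)   [1·416 + 0·328 = 416]
  row B: (328, 0, 1)   [0·416 + 1·328 = 328]
  416 = 1·328 + 88   → row C = row A − 1·row B = (88, 1, −1)   [check: 1·416 − 1·328 = 88]
  328 = 3·88 + 64   → row D = row B − 3·row C = (64, −3, 4)   [check: −3·416 + 4·328 = 64]
  88 = 1·64 + 24   → row E = row C − 1·row D = (24, 4, −5)   [check: 4·416 − 5·328 = 24]
  64 = 2·24 + 16   → row F = row D − 2·row E = (16, −11, 14)   [check: −11·416 + 14·328 = 16]
  24 = 1·16 + 8   → row G = row E − 1·row F = (8, 15, −19)   [check: 15·416 − 19·328 = 8]
  16 = 2·8 + 0   → remainder 0, stop. gcd = 8 (last nonzero row G).
So gcd(416, 328) = 8, with Bézout identity 15·416 − 19·328 = 8. Containment (⊇): the Bézout identity exhibits 8 as an element of (416, 328), giving (8) ⊆ (416, 328). Containment (⊆): since 8 | 416 and 8 | 328 (416 = 8·52, 328 = 8·41), every Z-linear combination of 416 and 328 is divisible by 8, so (416, 328) ⊆ (8). Therefore (416, 328) = (8), d = 8.

Final answer: (416, 328) = (8); d = 8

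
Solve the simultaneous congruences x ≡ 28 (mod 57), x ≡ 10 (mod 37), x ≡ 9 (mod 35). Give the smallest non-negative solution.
The moduli 57, 37, 35 are pairwise coprime, so by the CRT there is a unique solution mod 57·37·35 = 73815.
Solve by successive substitution. Start with x ≡ 28 (mod 57).
  Combine with x ≡ 10 (mod 37): write x = 28 + 57·t and require 28 + 57·t ≡ 10 (mod 37), i.e. 57·t ≡ 10 − 28 ≡ 19 (mod 37). Since 57^(−1) ≡ 13 (mod 37) (57 ≡ 20 (mod 37)), t ≡ 13·19 ≡ 25 (mod 37). So x ≡ 28 + 57·25 = 1453 (mod 2109).
  Combine with x ≡ 9 (mod 35): write x = 1453 + 2109·t and require 1453 + 2109·t ≡ 9 (mod 35), i.e. 2109·t ≡ 9 − 1453 ≡ 26 (mod 35). Since 2109^(−1) ≡ 4 (mod 35) (2109 ≡ 9 (mod 35)), t ≡ 4·26 ≡ 34 (mod 35). So x ≡ 1453 + 2109·34 = 73159 (mod 73815).
Unique solution in [0, 73815): x = 73159.

Final answer: x ≡ 73159 (mod 73815); the representative in [0, 73815) is 73159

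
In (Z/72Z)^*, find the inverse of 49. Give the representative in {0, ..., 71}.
49^(−1) ≡ 25 (mod 72)

Apply the extended Euclidean algorithm to (72, 49), tracking rows (r, s, t) with s·72 + t·49 = r. Each division r_prev = q·r_cur + r_new produces the new row as (previous row) − q·(current row):
  row A: (72, 1, 0)   [1·72 + 0·49 = 72]
  row B: (49, 0, 1)   [0·72 + 1·49 = 49]
  72 = 1·49 + 23   → row C = row A − 1·row B = (23, 1, −1)   [check: 1·72 − 1·49 = 23]
  49 = 2·23 + 3   → row D = row B − 2·row C = (3, −2, 3)   [check: −2·72 + 3·49 = 3]
  23 = 7·3 + 2   → row E = row C − 7·row D = (2, 15, −22)   [check: 15·72 − 22·49 = 2]
  3 = 1·2 + 1   → row F = row D − 1·row E = (1, −17, 25)   [check: −17·72 + 25·49 = 1]
  2 = 2·1 + 0   → remainder 0, stop. gcd = 1 (last nonzero row F).
The gcd is 1, so 49 is invertible mod 72. The last nonzero row gives −17·72 + 25·49 = 1, so t = 25. So 49^(−1) ≡ 25 (mod 72). Verify: 49 · 25 = 1225 ≡ 1 (mod 72). ✓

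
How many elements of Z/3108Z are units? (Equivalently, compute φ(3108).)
Z/3108Z has φ(3108) = 864 units

An element a ∈ Z/3108Z is a unit iff gcd(a, 3108) = 1, so the number of units is φ(3108). φ is multiplicative, with φ(p^e) = p^e − p^(e−1). Factorise 3108 = 2^2 · 3 · 7 · 37. Then
  φ(3108) = (2^2 − 2^1) · (3 − 1) · (7 − 1) · (37 − 1) = 2 · 2 · 6 · 36 = 864.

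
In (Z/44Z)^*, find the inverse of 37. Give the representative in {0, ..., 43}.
37^(−1) ≡ 25 (mod 44)

Apply the extended Euclidean algorithm to (44, 37), tracking rows (r, s, t) with s·44 + t·37 = r. Each division r_prev = q·r_cur + r_new produces the new row as (previous row) − q·(current row):
  row A: (44, 1, 0)   [1·44 + 0·37 = 44]
  row B: (37, 0, 1)   [0·44 + 1·37 = 37]
  44 = 1·37 + 7   → row C = row A − 1·row B = (7, 1, −1)   [check: 1·44 − 1·37 = 7]
  37 = 5·7 + 2   → row D = row B − 5·row C = (2, −5, 6)   [check: −5·44 + 6·37 = 2]
  7 = 3·2 + 1   → row E = row C − 3·row D = (1, 16, −19)   [check: 16·44 − 19·37 = 1]
  2 = 2·1 + 0   → remainder 0, stop. gcd = 1 (last nonzero row E).
The gcd is 1, so 37 is invertible mod 44. The last nonzero row gives 16·44 − 19·37 = 1, so t = −19. So 37^(−1) ≡ −19 ≡ 25 (mod 44). Verify: 37 · 25 = 925 ≡ 1 (mod 44). ✓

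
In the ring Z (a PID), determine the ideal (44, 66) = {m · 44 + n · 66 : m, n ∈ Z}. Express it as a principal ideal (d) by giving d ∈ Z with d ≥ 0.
(44, 66) = (22); d = 22

In the PID Z, (a, b) is generated by gcd(a, b). Compute gcd(66, 44) with the extended Euclidean algorithm, tracking rows (r, s, t) with s·66 + t·44 = r:
  row A: (66, 1, 0)   [1·66 + 0·44 = 66]
  row B: (44, 0, 1)   [0·66 + 1·44 = 44]
  66 = 1·44 + 22   → row C = row A − 1·row B = (22, 1, −1)   [check: 1·66 − 1·44 = 22]
  44 = 2·22 + 0   → remainder 0, stop. gcd = 22 (last nonzero row C).
So gcd(44, 66) = 22, with Bézout identity 1·66 − 1·44 = 22. Containment (⊇): the Bézout identity exhibits 22 as an element of (44, 66), giving (22) ⊆ (44, 66). Containment (⊆): since 22 | 44 and 22 | 66 (44 = 22·2, 66 = 22·3), every Z-linear combination of 44 and 66 is divisible by 22, so (44, 66) ⊆ (22). Therefore (44, 66) = (22), d = 22.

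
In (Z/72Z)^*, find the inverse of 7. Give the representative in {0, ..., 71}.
Apply the extended Euclidean algorithm to (72, 7), tracking rows (r, s, t) with s·72 + t·7 = r. Each division r_prev = q·r_cur + r_new produces the new row as (previous row) − q·(current row):
  row A: (72, 1, 0)   [1·72 + 0·7 = 72]
  row B: (7, 0, 1)   [0·72 + 1·7 = 7]
  72 = 10·7 + 2   → row C = row A − 10·row B = (2, 1, −10)   [check: 1·72 − 10·7 = 2]
  7 = 3·2 + 1   → row D = row B − 3·row C = (1, −3, 31)   [check: −3·72 + 31·7 = 1]
  2 = 2·1 + 0   → remainder 0, stop. gcd = 1 (last nonzero row D).
The gcd is 1, so 7 is invertible mod 72. The last nonzero row gives −3·72 + 31·7 = 1, so t = 31. So 7^(−1) ≡ 31 (mod 72). Verify: 7 · 31 = 217 ≡ 1 (mod 72). ✓

Final answer: 7^(−1) ≡ 31 (mod 72)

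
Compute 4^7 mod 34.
30

Use repeated squaring. Binary(7) = 111. Walk through the bits of the exponent 7 left-to-right: at each bit after the leading one, square the running value, then multiply by 4 if the bit is 1 (always reducing mod 34):
  bit 1 = 1 (leading): start with 4.
  bit 2 = 1: square 4^2 = 16; bit is 1, so multiply 16·4 = 64 ≡ 30 (mod 34).
  bit 3 = 1: square 30^2 = 900 ≡ 16; bit is 1, so multiply 16·4 = 64 ≡ 30 (mod 34).
Final value: 4^7 ≡ 30 (mod 34).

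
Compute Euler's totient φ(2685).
φ is multiplicative, with φ(p^e) = p^e − p^(e−1). Factorise 2685 = 3 · 5 · 179. Then
  φ(2685) = (3 − 1) · (5 − 1) · (179 − 1) = 2 · 4 · 178 = 1424.

Final answer: φ(2685) = 1424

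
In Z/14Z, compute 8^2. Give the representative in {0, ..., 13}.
8

Use repeated squaring. Binary(2) = 10. Walk through the bits of the exponent 2 left-to-right: at each bit after the leading one, square the running value, then multiply by 8 if the bit is 1 (always reducing mod 14):
  bit 1 = 1 (leading): start with 8.
  bit 2 = 0: square 8^2 = 64 ≡ 8 (mod 14).
Final value: 8^2 ≡ 8 (mod 14).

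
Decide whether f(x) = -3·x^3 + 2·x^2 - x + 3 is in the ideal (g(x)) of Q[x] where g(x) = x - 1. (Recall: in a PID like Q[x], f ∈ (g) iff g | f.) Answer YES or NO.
NO

In Q[x] the ideal (g) consists of all multiples of g, so f ∈ (g) iff g | f, i.e. iff the remainder of f on division by g is 0. Divide f by g (g is monic, so eliminate the leading term of the running remainder at each step):
  leading term -3·x^3: subtract (-3·x^2)·g(x) = -3·x^3 + 3·x^2, leaving -x^2 - x + 3
  leading term -x^2: subtract (-x)·g(x) = -x^2 + x, leaving 3 - 2·x
  leading term -2·x: subtract (-2)·g(x) = 2 - 2·x, leaving 1
The remainder r(x) = 1 ≠ 0 (and deg r < deg g), so g ∤ f, i.e. f ∉ (g).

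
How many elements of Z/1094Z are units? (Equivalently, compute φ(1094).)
Z/1094Z has φ(1094) = 546 units

An element a ∈ Z/1094Z is a unit iff gcd(a, 1094) = 1, so the number of units is φ(1094). φ is multiplicative, with φ(p^e) = p^e − p^(e−1). Factorise 1094 = 2 · 547. Then
  φ(1094) = (2 − 1) · (547 − 1) = 1 · 546 = 546.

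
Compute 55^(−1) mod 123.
55^(−1) ≡ 85 (mod 123)

Apply the extended Euclidean algorithm to (123, 55), tracking rows (r, s, t) with s·123 + t·55 = r. Each division r_prev = q·r_cur + r_new produces the new row as (previous row) − q·(current row):
  row A: (123, 1, 0)   [1·123 + 0·55 = 123]
  row B: (55, 0, 1)   [0·123 + 1·55 = 55]
  123 = 2·55 + 13   → row C = row A − 2·row B = (13, 1, −2)   [check: 1·123 − 2·55 = 13]
  55 = 4·13 + 3   → row D = row B − 4·row C = (3, −4, 9)   [check: −4·123 + 9·55 = 3]
  13 = 4·3 + 1   → row E = row C − 4·row D = (1, 17, −38)   [check: 17·123 − 38·55 = 1]
  3 = 3·1 + 0   → remainder 0, stop. gcd = 1 (last nonzero row E).
The gcd is 1, so 55 is invertible mod 123. The last nonzero row gives 17·123 − 38·55 = 1, so t = −38. So 55^(−1) ≡ −38 ≡ 85 (mod 123). Verify: 55 · 85 = 4675 ≡ 1 (mod 123). ✓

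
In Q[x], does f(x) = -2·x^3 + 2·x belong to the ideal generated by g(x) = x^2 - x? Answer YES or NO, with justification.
In Q[x] the ideal (g) consists of all multiples of g, so f ∈ (g) iff g | f, i.e. iff the remainder of f on division by g is 0. Divide f by g (g is monic, so eliminate the leading term of the running remainder at each step):
  leading term -2·x^3: subtract (-2·x)·g(x) = -2·x^3 + 2·x^2, leaving -2·x^2 + 2·x
  leading term -2·x^2: subtract (-2)·g(x) = -2·x^2 + 2·x, leaving 0
The remainder is 0, so f(x) = g(x) · h(x) with h(x) = -2·x - 2. Hence g | f, i.e. f ∈ (g).

Final answer: YES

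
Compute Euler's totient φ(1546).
φ is multiplicative, with φ(p^e) = p^e − p^(e−1). Factorise 1546 = 2 · 773. Then
  φ(1546) = (2 − 1) · (773 − 1) = 1 · 772 = 772.

Final answer: φ(1546) = 772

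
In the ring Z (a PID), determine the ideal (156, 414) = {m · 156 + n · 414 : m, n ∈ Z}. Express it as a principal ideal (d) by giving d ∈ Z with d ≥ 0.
(156, 414) = (6); d = 6

In the PID Z, (a, b) is generated by gcd(a, b). Compute gcd(414, 156) with the extended Euclidean algorithm, tracking rows (r, s, t) with s·414 + t·156 = r:
  row A: (414, 1, 0)   [1·414 + 0·156 = 414]
  row B: (156, 0, 1)   [0·414 + 1·156 = 156]
  414 = 2·156 + 102   → row C = row A − 2·row B = (102, 1, −2)   [check: 1·414 − 2·156 = 102]
  156 = 1·102 + 54   → row D = row B − 1·row C = (54, −1, 3)   [check: −1·414 + 3·156 = 54]
  102 = 1·54 + 48   → row E = row C − 1·row D = (48, 2, −5)   [check: 2·414 − 5·156 = 48]
  54 = 1·48 + 6   → row F = row D − 1·row E = (6, −3, 8)   [check: −3·414 + 8·156 = 6]
  48 = 8·6 + 0   → remainder 0, stop. gcd = 6 (last nonzero row F).
So gcd(156, 414) = 6, with Bézout identity −3·414 + 8·156 = 6. Containment (⊇): the Bézout identity exhibits 6 as an element of (156, 414), giving (6) ⊆ (156, 414). Containment (⊆): since 6 | 156 and 6 | 414 (156 = 6·26, 414 = 6·69), every Z-linear combination of 156 and 414 is divisible by 6, so (156, 414) ⊆ (6). Therefore (156, 414) = (6), d = 6.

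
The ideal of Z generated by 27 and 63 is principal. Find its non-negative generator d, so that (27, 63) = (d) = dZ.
In the PID Z, (a, b) is generated by gcd(a, b). Compute gcd(63, 27) with the extended Euclidean algorithm, tracking rows (r, s, t) with s·63 + t·27 = r:
  row A: (63, 1, 0)   [1·63 + 0·27 = 63]
  row B: (27, 0, 1)   [0·63 + 1·27 = 27]
  63 = 2·27 + 9   → row C = row A − 2·row B = (9, 1, −2)   [check: 1·63 − 2·27 = 9]
  27 = 3·9 + 0   → remainder 0, stop. gcd = 9 (last nonzero row C).
So gcd(27, 63) = 9, with Bézout identity 1·63 − 2·27 = 9. Containment (⊇): the Bézout identity exhibits 9 as an element of (27, 63), giving (9) ⊆ (27, 63). Containment (⊆): since 9 | 27 and 9 | 63 (27 = 9·3, 63 = 9·7), every Z-linear combination of 27 and 63 is divisible by 9, so (27, 63) ⊆ (9). Therefore (27, 63) = (9), d = 9.

Final answer: (27, 63) = (9); d = 9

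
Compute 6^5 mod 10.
6

Use repeated squaring. Binary(5) = 101. Walk through the bits of the exponent 5 left-to-right: at each bit after the leading one, square the running value, then multiply by 6 if the bit is 1 (always reducing mod 10):
  bit 1 = 1 (leading): start with 6.
  bit 2 = 0: square 6^2 = 36 ≡ 6 (mod 10).
  bit 3 = 1: square 6^2 = 36 ≡ 6; bit is 1, so multiply 6·6 = 36 ≡ 6 (mod 10).
Final value: 6^5 ≡ 6 (mod 10).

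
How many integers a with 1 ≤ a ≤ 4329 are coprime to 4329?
The number of a ∈ {1, ..., 4329} with gcd(a, 4329) = 1 is by definition Euler's totient φ(4329). φ is multiplicative, with φ(p^e) = p^e − p^(e−1). Factorise 4329 = 3^2 · 13 · 37. Then
  φ(4329) = (3^2 − 3^1) · (13 − 1) · (37 − 1) = 6 · 12 · 36 = 2592.
So there are 2592 such integers.

Final answer: 2592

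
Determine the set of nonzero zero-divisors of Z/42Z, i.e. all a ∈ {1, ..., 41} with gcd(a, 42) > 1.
nonzero zero-divisors of Z/42Z = {2, 3, 4, 6, 7, 8, 9, 10, 12, 14, 15, 16, 18, 20, 21, 22, 24, 26, 27, 28, 30, 32, 33, 34, 35, 36, 38, 39, 40}

An element a ∈ Z/42Z (with a ≠ 0) is a zero-divisor iff gcd(a, 42) > 1 (because a is a unit precisely when gcd(a, n) = 1, and in Z/nZ every nonzero, non-unit element is a zero-divisor). Scan a = 1, ..., 41 and keep those with gcd(a, 42) > 1:
  gcd(2, 42) = 2, gcd(3, 42) = 3, gcd(4, 42) = 2, gcd(6, 42) = 6, gcd(7, 42) = 7, gcd(8, 42) = 2, gcd(9, 42) = 3, gcd(10, 42) = 2, gcd(12, 42) = 6, gcd(14, 42) = 14, gcd(15, 42) = 3, gcd(16, 42) = 2, gcd(18, 42) = 6, gcd(20, 42) = 2, gcd(21, 42) = 21, gcd(22, 42) = 2, gcd(24, 42) = 6, gcd(26, 42) = 2, gcd(27, 42) = 3, gcd(28, 42) = 14, gcd(30, 42) = 6, gcd(32, 42) = 2, gcd(33, 42) = 3, gcd(34, 42) = 2, gcd(35, 42) = 7, gcd(36, 42) = 6, gcd(38, 42) = 2, gcd(39, 42) = 3, gcd(40, 42) = 2.
All other a ∈ {1, ..., 41} have gcd(a, 42) = 1 and are units. So the nonzero zero-divisors are exactly the 29 values of a appearing in this scan.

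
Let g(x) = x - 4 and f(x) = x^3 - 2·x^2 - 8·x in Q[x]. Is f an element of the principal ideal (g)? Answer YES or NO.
YES

In Q[x] the ideal (g) consists of all multiples of g, so f ∈ (g) iff g | f, i.e. iff the remainder of f on division by g is 0. Divide f by g (g is monic, so eliminate the leading term of the running remainder at each step):
  leading term x^3: subtract (x^2)·g(x) = x^3 - 4·x^2, leaving 2·x^2 - 8·x
  leading term 2·x^2: subtract (2·x)·g(x) = 2·x^2 - 8·x, leaving 0
The remainder is 0, so f(x) = g(x) · h(x) with h(x) = x^2 + 2·x. Hence g | f, i.e. f ∈ (g).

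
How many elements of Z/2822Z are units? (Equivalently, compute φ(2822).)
Z/2822Z has φ(2822) = 1312 units

An element a ∈ Z/2822Z is a unit iff gcd(a, 2822) = 1, so the number of units is φ(2822). φ is multiplicative, with φ(p^e) = p^e − p^(e−1). Factorise 2822 = 2 · 17 · 83. Then
  φ(2822) = (2 − 1) · (17 − 1) · (83 − 1) = 1 · 16 · 82 = 1312.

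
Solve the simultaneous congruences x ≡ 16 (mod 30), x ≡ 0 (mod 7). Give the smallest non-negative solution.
The moduli 30, 7 are pairwise coprime, so by the CRT there is a unique solution mod 30·7 = 210.
Solve by successive substitution. Start with x ≡ 16 (mod 30).
  Combine with x ≡ 0 (mod 7): write x = 16 + 30·t and require 16 + 30·t ≡ 0 (mod 7), i.e. 30·t ≡ 0 − 16 ≡ 5 (mod 7). Since 30^(−1) ≡ 4 (mod 7) (30 ≡ 2 (mod 7)), t ≡ 4·5 ≡ 6 (mod 7). So x ≡ 16 + 30·6 = 196 (mod 210).
Unique solution in [0, 210): x = 196.

Final answer: x ≡ 196 (mod 210); the representative in [0, 210) is 196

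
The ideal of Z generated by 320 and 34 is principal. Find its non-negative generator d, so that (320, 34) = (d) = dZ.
In the PID Z, (a, b) is generated by gcd(a, b). Compute gcd(320, 34) with the extended Euclidean algorithm, tracking rows (r, s, t) with s·320 + t·34 = r:
  row A: (320, 1, 0)   [1·320 + 0·34 = 320]
  row B: (34, 0, 1)   [0·320 + 1·34 = 34]
  320 = 9·34 + 14   → row C = row A − 9·row B = (14, 1, −9)   [check: 1·320 − 9·34 = 14]
  34 = 2·14 + 6   → row D = row B − 2·row C = (6, −2, 19)   [check: −2·320 + 19·34 = 6]
  14 = 2·6 + 2   → row E = row C − 2·row D = (2, 5, −47)   [check: 5·320 − 47·34 = 2]
  6 = 3·2 + 0   → remainder 0, stop. gcd = 2 (last nonzero row E).
So gcd(320, 34) = 2, with Bézout identity 5·320 − 47·34 = 2. Containment (⊇): the Bézout identity exhibits 2 as an element of (320, 34), giving (2) ⊆ (320, 34). Containment (⊆): since 2 | 320 and 2 | 34 (320 = 2·160, 34 = 2·17), every Z-linear combination of 320 and 34 is divisible by 2, so (320, 34) ⊆ (2). Therefore (320, 34) = (2), d = 2.

Final answer: (320, 34) = (2); d = 2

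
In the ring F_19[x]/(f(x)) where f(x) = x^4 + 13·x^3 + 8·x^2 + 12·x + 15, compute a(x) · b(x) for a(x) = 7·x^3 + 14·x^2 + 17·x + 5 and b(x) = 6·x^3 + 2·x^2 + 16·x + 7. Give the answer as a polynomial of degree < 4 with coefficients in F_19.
a · b ≡ 6·x^3 + 3·x^2 + 4·x + 3 (mod f(x))

Multiply as integer polynomials: a · b = 42·x^6 + 98·x^5 + 242·x^4 + 337·x^3 + 380·x^2 + 199·x + 35. Reducing coefficients mod 19: a · b ≡ 4·x^6 + 3·x^5 + 14·x^4 + 14·x^3 + 9·x + 16. Now divide by f(x) = x^4 + 13·x^3 + 8·x^2 + 12·x + 15 in F_19[x], eliminating the leading term at each step:
  leading term 4·x^6: subtract (4·x^2)·f(x) = 4·x^6 + 14·x^5 + 13·x^4 + 10·x^3 + 3·x^2, leaving 8·x^5 + x^4 + 4·x^3 + 16·x^2 + 9·x + 16 (coefficients mod 19)
  leading term 8·x^5: subtract (8·x)·f(x) = 8·x^5 + 9·x^4 + 7·x^3 + x^2 + 6·x, leaving 11·x^4 + 16·x^3 + 15·x^2 + 3·x + 16 (coefficients mod 19)
  leading term 11·x^4: subtract (11)·f(x) = 11·x^4 + 10·x^3 + 12·x^2 + 18·x + 13, leaving 6·x^3 + 3·x^2 + 4·x + 3 (coefficients mod 19)
The degree is now < 4, so this is the remainder. Hence a · b ≡ 6·x^3 + 3·x^2 + 4·x + 3 in F_19[x]/(f).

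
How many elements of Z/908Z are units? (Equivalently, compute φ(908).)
Z/908Z has φ(908) = 452 units

An element a ∈ Z/908Z is a unit iff gcd(a, 908) = 1, so the number of units is φ(908). φ is multiplicative, with φ(p^e) = p^e − p^(e−1). Factorise 908 = 2^2 · 227. Then
  φ(908) = (2^2 − 2^1) · (227 − 1) = 2 · 226 = 452.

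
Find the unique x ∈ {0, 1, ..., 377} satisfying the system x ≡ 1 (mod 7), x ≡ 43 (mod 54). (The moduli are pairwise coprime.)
The moduli 7, 54 are pairwise coprime, so by the CRT there is a unique solution mod 7·54 = 378.
Solve by successive substitution. Start with x ≡ 1 (mod 7).
  Combine with x ≡ 43 (mod 54): write x = 1 + 7·t and require 1 + 7·t ≡ 43 (mod 54), i.e. 7·t ≡ 43 − 1 ≡ 42 (mod 54). Since 7^(−1) ≡ 31 (mod 54), t ≡ 31·42 ≡ 6 (mod 54). So x ≡ 1 + 7·6 = 43 (mod 378).
Unique solution in [0, 378): x = 43.

Final answer: x ≡ 43 (mod 378); the representative in [0, 378) is 43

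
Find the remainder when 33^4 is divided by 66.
33

Use repeated squaring. Binary(4) = 100. Walk through the bits of the exponent 4 left-to-right: at each bit after the leading one, square the running value, then multiply by 33 if the bit is 1 (always reducing mod 66):
  bit 1 = 1 (leading): start with 33.
  bit 2 = 0: square 33^2 = 1089 ≡ 33 (mod 66).
  bit 3 = 0: square 33^2 = 1089 ≡ 33 (mod 66).
Final value: 33^4 ≡ 33 (mod 66).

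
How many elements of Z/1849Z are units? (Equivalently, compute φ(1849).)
An element a ∈ Z/1849Z is a unit iff gcd(a, 1849) = 1, so the number of units is φ(1849). φ is multiplicative, with φ(p^e) = p^e − p^(e−1). Factorise 1849 = 43^2. Then
  φ(1849) = (43^2 − 43^1) = 1806 = 1806.

Final answer: Z/1849Z has φ(1849) = 1806 units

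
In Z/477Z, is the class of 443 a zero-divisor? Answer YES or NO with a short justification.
gcd(443, 477) = 1, so 443 is a unit in Z/477Z (it has a multiplicative inverse). A unit cannot be a zero-divisor: if 443·b ≡ 0 then multiplying both sides by 443^(−1) gives b ≡ 0. So 443 is not a zero-divisor.

Final answer: NO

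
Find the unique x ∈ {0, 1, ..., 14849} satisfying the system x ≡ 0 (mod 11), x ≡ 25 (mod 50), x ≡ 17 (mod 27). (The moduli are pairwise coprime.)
The moduli 11, 50, 27 are pairwise coprime, so by the CRT there is a unique solution mod 11·50·27 = 14850.
Solve by successive substitution. Start with x ≡ 0 (mod 11).
  Combine with x ≡ 25 (mod 50): write x = 11·t and require 11·t ≡ 25 (mod 50). Since 11^(−1) ≡ 41 (mod 50), t ≡ 41·25 ≡ 25 (mod 50). So x ≡ 11·25 = 275 (mod 550).
  Combine with x ≡ 17 (mod 27): write x = 275 + 550·t and require 275 + 550·t ≡ 17 (mod 27), i.e. 550·t ≡ 17 − 275 ≡ 12 (mod 27). Since 550^(−1) ≡ 19 (mod 27) (550 ≡ 10 (mod 27)), t ≡ 19·12 ≡ 12 (mod 27). So x ≡ 275 + 550·12 = 6875 (mod 14850).
Unique solution in [0, 14850): x = 6875.

Final answer: x ≡ 6875 (mod 14850); the representative in [0, 14850) is 6875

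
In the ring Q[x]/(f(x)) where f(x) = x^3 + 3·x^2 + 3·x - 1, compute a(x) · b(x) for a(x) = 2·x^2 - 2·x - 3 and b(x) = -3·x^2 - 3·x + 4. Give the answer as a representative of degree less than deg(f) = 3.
a · b ≡ -13·x^2 - 59·x + 6 (mod f(x))

First multiply in Q[x] without reducing: a · b = -6·x^4 + 23·x^2 + x - 12. Now divide by f(x) = x^3 + 3·x^2 + 3·x - 1, eliminating the leading term at each step:
  leading term -6·x^4: subtract (-6·x)·f(x) = -6·x^4 - 18·x^3 - 18·x^2 + 6·x, leaving 18·x^3 + 41·x^2 - 5·x - 12
  leading term 18·x^3: subtract (18)·f(x) = 18·x^3 + 54·x^2 + 54·x - 18, leaving -13·x^2 - 59·x + 6
The degree is now < 3, so this is the remainder. Hence a · b ≡ -13·x^2 - 59·x + 6 in Q[x]/(f).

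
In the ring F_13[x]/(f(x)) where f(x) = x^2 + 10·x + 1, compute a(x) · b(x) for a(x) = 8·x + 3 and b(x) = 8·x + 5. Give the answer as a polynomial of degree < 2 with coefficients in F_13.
a · b ≡ 9·x + 3 (mod f(x))

Multiply as integer polynomials: a · b = 64·x^2 + 64·x + 15. Reducing coefficients mod 13: a · b ≡ 12·x^2 + 12·x + 2. Now divide by f(x) = x^2 + 10·x + 1 in F_13[x], eliminating the leading term at each step:
  leading term 12·x^2: subtract (12)·f(x) = 12·x^2 + 3·x + 12, leaving 9·x + 3 (coefficients mod 13)
The degree is now < 2, so this is the remainder. Hence a · b ≡ 9·x + 3 in F_13[x]/(f).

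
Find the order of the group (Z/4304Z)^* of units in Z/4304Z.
(Z/4304Z)^* consists of the classes a with gcd(a, 4304) = 1, so its order is φ(4304). φ is multiplicative, with φ(p^e) = p^e − p^(e−1). Factorise 4304 = 2^4 · 269. Then
  φ(4304) = (2^4 − 2^3) · (269 − 1) = 8 · 268 = 2144.
Thus |(Z/4304Z)^*| = 2144.

Final answer: |(Z/4304Z)^*| = 2144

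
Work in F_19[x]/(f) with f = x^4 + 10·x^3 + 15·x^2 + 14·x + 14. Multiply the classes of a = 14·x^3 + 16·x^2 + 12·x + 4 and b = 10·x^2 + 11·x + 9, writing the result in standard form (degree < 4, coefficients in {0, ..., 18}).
a · b ≡ 5·x^3 + 16·x^2 + x + 2 (mod f(x))

Multiply as integer polynomials: a · b = 140·x^5 + 314·x^4 + 422·x^3 + 316·x^2 + 152·x + 36. Reducing coefficients mod 19: a · b ≡ 7·x^5 + 10·x^4 + 4·x^3 + 12·x^2 + 17. Now divide by f(x) = x^4 + 10·x^3 + 15·x^2 + 14·x + 14 in F_19[x], eliminating the leading term at each step:
  leading term 7·x^5: subtract (7·x)·f(x) = 7·x^5 + 13·x^4 + 10·x^3 + 3·x^2 + 3·x, leaving 16·x^4 + 13·x^3 + 9·x^2 + 16·x + 17 (coefficients mod 19)
  leading term 16·x^4: subtract (16)·f(x) = 16·x^4 + 8·x^3 + 12·x^2 + 15·x + 15, leaving 5·x^3 + 16·x^2 + x + 2 (coefficients mod 19)
The degree is now < 4, so this is the remainder. Hence a · b ≡ 5·x^3 + 16·x^2 + x + 2 in F_19[x]/(f).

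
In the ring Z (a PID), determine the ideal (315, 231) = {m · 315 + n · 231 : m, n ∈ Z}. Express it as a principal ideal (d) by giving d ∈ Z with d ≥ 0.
In the PID Z, (a, b) is generated by gcd(a, b). Compute gcd(315, 231) with the extended Euclidean algorithm, tracking rows (r, s, t) with s·315 + t·231 = r:
  row A: (315, 1, 0)   [1·315 + 0·231 = 315]
  row B: (231, 0, 1)   [0·315 + 1·231 = 231]
  315 = 1·231 + 84   → row C = row A − 1·row B = (84, 1, −1)   [check: 1·315 − 1·231 = 84]
  231 = 2·84 + 63   → row D = row B − 2·row C = (63, −2, 3)   [check: −2·315 + 3·231 = 63]
  84 = 1·63 + 21   → row E = row C − 1·row D = (21, 3, −4)   [check: 3·315 − 4·231 = 21]
  63 = 3·21 + 0   → remainder 0, stop. gcd = 21 (last nonzero row E).
So gcd(315, 231) = 21, with Bézout identity 3·315 − 4·231 = 21. Containment (⊇): the Bézout identity exhibits 21 as an element of (315, 231), giving (21) ⊆ (315, 231). Containment (⊆): since 21 | 315 and 21 | 231 (315 = 21·15, 231 = 21·11), every Z-linear combination of 315 and 231 is divisible by 21, so (315, 231) ⊆ (21). Therefore (315, 231) = (21), d = 21.

Final answer: (315, 231) = (21); d = 21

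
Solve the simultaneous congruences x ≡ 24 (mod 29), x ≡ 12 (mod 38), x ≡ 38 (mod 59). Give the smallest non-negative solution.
x ≡ 2634 (mod 65018); the representative in [0, 65018) is 2634

The moduli 29, 38, 59 are pairwise coprime, so by the CRT there is a unique solution mod 29·38·59 = 65018.
Solve by successive substitution. Start with x ≡ 24 (mod 29).
  Combine with x ≡ 12 (mod 38): write x = 24 + 29·t and require 24 + 29·t ≡ 12 (mod 38), i.e. 29·t ≡ 12 − 24 ≡ 26 (mod 38). Since 29^(−1) ≡ 21 (mod 38), t ≡ 21·26 ≡ 14 (mod 38). So x ≡ 24 + 29·14 = 430 (mod 1102).
  Combine with x ≡ 38 (mod 59): write x = 430 + 1102·t and require 430 + 1102·t ≡ 38 (mod 59), i.e. 1102·t ≡ 38 − 430 ≡ 21 (mod 59). Since 1102^(−1) ≡ 31 (mod 59) (1102 ≡ 40 (mod 59)), t ≡ 31·21 ≡ 2 (mod 59). So x ≡ 430 + 1102·2 = 2634 (mod 65018).
Unique solution in [0, 65018): x = 2634.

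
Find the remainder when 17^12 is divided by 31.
2

Use repeated squaring. Binary(12) = 1100. Walk through the bits of the exponent 12 left-to-right: at each bit after the leading one, square the running value, then multiply by 17 if the bit is 1 (always reducing mod 31):
  bit 1 = 1 (leading): start with 17.
  bit 2 = 1: square 17^2 = 289 ≡ 10; bit is 1, so multiply 10·17 = 170 ≡ 15 (mod 31).
  bit 3 = 0: square 15^2 = 225 ≡ 8 (mod 31).
  bit 4 = 0: square 8^2 = 64 ≡ 2 (mod 31).
Final value: 17^12 ≡ 2 (mod 31).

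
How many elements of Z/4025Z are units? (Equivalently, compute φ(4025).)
Z/4025Z has φ(4025) = 2640 units

An element a ∈ Z/4025Z is a unit iff gcd(a, 4025) = 1, so the number of units is φ(4025). φ is multiplicative, with φ(p^e) = p^e − p^(e−1). Factorise 4025 = 5^2 · 7 · 23. Then
  φ(4025) = (5^2 − 5^1) · (7 − 1) · (23 − 1) = 20 · 6 · 22 = 2640.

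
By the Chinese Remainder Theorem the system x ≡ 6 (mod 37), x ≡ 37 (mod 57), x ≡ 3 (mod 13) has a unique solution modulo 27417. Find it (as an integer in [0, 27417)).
x ≡ 17137 (mod 27417); the representative in [0, 27417) is 17137

The moduli 37, 57, 13 are pairwise coprime, so by the CRT there is a unique solution mod 37·57·13 = 27417.
Solve by successive substitution. Start with x ≡ 6 (mod 37).
  Combine with x ≡ 37 (mod 57): write x = 6 + 37·t and require 6 + 37·t ≡ 37 (mod 57), i.e. 37·t ≡ 37 − 6 ≡ 31 (mod 57). Since 37^(−1) ≡ 37 (mod 57), t ≡ 37·31 ≡ 7 (mod 57). So x ≡ 6 + 37·7 = 265 (mod 2109).
  Combine with x ≡ 3 (mod 13): write x = 265 + 2109·t and require 265 + 2109·t ≡ 3 (mod 13), i.e. 2109·t ≡ 3 − 265 ≡ 11 (mod 13). Since 2109^(−1) ≡ 9 (mod 13) (2109 ≡ 3 (mod 13)), t ≡ 9·11 ≡ 8 (mod 13). So x ≡ 265 + 2109·8 = 17137 (mod 27417).
Unique solution in [0, 27417): x = 17137.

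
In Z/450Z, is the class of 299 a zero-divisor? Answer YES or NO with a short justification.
NO

gcd(299, 450) = 1, so 299 is a unit in Z/450Z (it has a multiplicative inverse). A unit cannot be a zero-divisor: if 299·b ≡ 0 then multiplying both sides by 299^(−1) gives b ≡ 0. So 299 is not a zero-divisor.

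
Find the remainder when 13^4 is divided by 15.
Use repeated squaring. Binary(4) = 100. Walk through the bits of the exponent 4 left-to-right: at each bit after the leading one, square the running value, then multiply by 13 if the bit is 1 (always reducing mod 15):
  bit 1 = 1 (leading): start with 13.
  bit 2 = 0: square 13^2 = 169 ≡ 4 (mod 15).
  bit 3 = 0: square 4^2 = 16 ≡ 1 (mod 15).
Final value: 13^4 ≡ 1 (mod 15).

Final answer: 1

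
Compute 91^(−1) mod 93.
91^(−1) ≡ 46 (mod 93)

Apply the extended Euclidean algorithm to (93, 91), tracking rows (r, s, t) with s·93 + t·91 = r. Each division r_prev = q·r_cur + r_new produces the new row as (previous row) − q·(current row):
  row A: (93, 1, 0)   [1·93 + 0·91 = 93]
  row B: (91, 0, 1)   [0·93 + 1·91 = 91]
  93 = 1·91 + 2   → row C = row A − 1·row B = (2, 1, −1)   [check: 1·93 − 1·91 = 2]
  91 = 45·2 + 1   → row D = row B − 45·row C = (1, −45, 46)   [check: −45·93 + 46·91 = 1]
  2 = 2·1 + 0   → remainder 0, stop. gcd = 1 (last nonzero row D).
The gcd is 1, so 91 is invertible mod 93. The last nonzero row gives −45·93 + 46·91 = 1, so t = 46. So 91^(−1) ≡ 46 (mod 93). Verify: 91 · 46 = 4186 ≡ 1 (mod 93). ✓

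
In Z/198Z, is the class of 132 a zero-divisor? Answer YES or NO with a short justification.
YES

gcd(132, 198) = 66 > 1, so 132 is not a unit in Z/198Z. In Z/nZ every nonzero non-unit is a zero-divisor: explicitly, take b = 198/gcd = 3 ≠ 0 (mod 198); then 132·3 = 396 = 2·198, i.e. 132·3 ≡ 0 (mod 198). So 132 is a zero-divisor.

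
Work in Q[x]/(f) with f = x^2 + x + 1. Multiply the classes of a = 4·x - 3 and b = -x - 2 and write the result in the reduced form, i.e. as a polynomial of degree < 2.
First multiply in Q[x] without reducing: a · b = -4·x^2 - 5·x + 6. Now divide by f(x) = x^2 + x + 1, eliminating the leading term at each step:
  leading term -4·x^2: subtract (-4)·f(x) = -4·x^2 - 4·x - 4, leaving 10 - x
The degree is now < 2, so this is the remainder. Hence a · b ≡ 10 - x in Q[x]/(f).

Final answer: a · b ≡ 10 - x (mod f(x))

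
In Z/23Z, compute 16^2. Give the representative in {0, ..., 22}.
3

Use repeated squaring. Binary(2) = 10. Walk through the bits of the exponent 2 left-to-right: at each bit after the leading one, square the running value, then multiply by 16 if the bit is 1 (always reducing mod 23):
  bit 1 = 1 (leading): start with 16.
  bit 2 = 0: square 16^2 = 256 ≡ 3 (mod 23).
Final value: 16^2 ≡ 3 (mod 23).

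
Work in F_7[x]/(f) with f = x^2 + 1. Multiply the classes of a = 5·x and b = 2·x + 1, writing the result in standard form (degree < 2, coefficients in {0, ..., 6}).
Multiply as integer polynomials: a · b = 10·x^2 + 5·x. Reducing coefficients mod 7: a · b ≡ 3·x^2 + 5·x. Now divide by f(x) = x^2 + 1 in F_7[x], eliminating the leading term at each step:
  leading term 3·x^2: subtract (3)·f(x) = 3·x^2 + 3, leaving 5·x + 4 (coefficients mod 7)
The degree is now < 2, so this is the remainder. Hence a · b ≡ 5·x + 4 in F_7[x]/(f).

Final answer: a · b ≡ 5·x + 4 (mod f(x))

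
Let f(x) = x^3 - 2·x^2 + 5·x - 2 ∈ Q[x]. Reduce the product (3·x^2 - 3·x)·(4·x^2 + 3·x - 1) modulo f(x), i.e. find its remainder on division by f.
a · b ≡ -30·x^2 - 78·x + 42 (mod f(x))

First multiply in Q[x] without reducing: a · b = 12·x^4 - 3·x^3 - 12·x^2 + 3·x. Now divide by f(x) = x^3 - 2·x^2 + 5·x - 2, eliminating the leading term at each step:
  leading term 12·x^4: subtract (12·x)·f(x) = 12·x^4 - 24·x^3 + 60·x^2 - 24·x, leaving 21·x^3 - 72·x^2 + 27·x
  leading term 21·x^3: subtract (21)·f(x) = 21·x^3 - 42·x^2 + 105·x - 42, leaving -30·x^2 - 78·x + 42
The degree is now < 3, so this is the remainder. Hence a · b ≡ -30·x^2 - 78·x + 42 in Q[x]/(f).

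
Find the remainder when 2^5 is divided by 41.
32

Use repeated squaring. Binary(5) = 101. Walk through the bits of the exponent 5 left-to-right: at each bit after the leading one, square the running value, then multiply by 2 if the bit is 1 (always reducing mod 41):
  bit 1 = 1 (leading): start with 2.
  bit 2 = 0: square 2^2 = 4 (mod 41).
  bit 3 = 1: square 4^2 = 16; bit is 1, so multiply 16·2 = 32 (mod 41).
Final value: 2^5 ≡ 32 (mod 41).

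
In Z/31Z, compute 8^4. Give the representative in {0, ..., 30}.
Use repeated squaring. Binary(4) = 100. Walk through the bits of the exponent 4 left-to-right: at each bit after the leading one, square the running value, then multiply by 8 if the bit is 1 (always reducing mod 31):
  bit 1 = 1 (leading): start with 8.
  bit 2 = 0: square 8^2 = 64 ≡ 2 (mod 31).
  bit 3 = 0: square 2^2 = 4 (mod 31).
Final value: 8^4 ≡ 4 (mod 31).

Final answer: 4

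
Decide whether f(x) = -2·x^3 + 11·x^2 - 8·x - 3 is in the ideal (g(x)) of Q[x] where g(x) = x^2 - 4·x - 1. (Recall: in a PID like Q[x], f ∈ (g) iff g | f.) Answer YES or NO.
NO

In Q[x] the ideal (g) consists of all multiples of g, so f ∈ (g) iff g | f, i.e. iff the remainder of f on division by g is 0. Divide f by g (g is monic, so eliminate the leading term of the running remainder at each step):
  leading term -2·x^3: subtract (-2·x)·g(x) = -2·x^3 + 8·x^2 + 2·x, leaving 3·x^2 - 10·x - 3
  leading term 3·x^2: subtract (3)·g(x) = 3·x^2 - 12·x - 3, leaving 2·x
The remainder r(x) = 2·x ≠ 0 (and deg r < deg g), so g ∤ f, i.e. f ∉ (g).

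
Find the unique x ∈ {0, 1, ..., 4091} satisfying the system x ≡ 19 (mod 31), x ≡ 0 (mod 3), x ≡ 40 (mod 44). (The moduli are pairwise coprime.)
x ≡ 2592 (mod 4092); the representative in [0, 4092) is 2592

The moduli 31, 3, 44 are pairwise coprime, so by the CRT there is a unique solution mod 31·3·44 = 4092.
Solve by successive substitution. Start with x ≡ 19 (mod 31).
  Combine with x ≡ 0 (mod 3): write x = 19 + 31·t and require 19 + 31·t ≡ 0 (mod 3), i.e. 31·t ≡ 0 − 19 ≡ 2 (mod 3). Since 31^(−1) ≡ 1 (mod 3) (31 ≡ 1 (mod 3)), t ≡ 1·2 ≡ 2 (mod 3). So x ≡ 19 + 31·2 = 81 (mod 93).
  Combine with x ≡ 40 (mod 44): write x = 81 + 93·t and require 81 + 93·t ≡ 40 (mod 44), i.e. 93·t ≡ 40 − 81 ≡ 3 (mod 44). Since 93^(−1) ≡ 9 (mod 44) (93 ≡ 5 (mod 44)), t ≡ 9·3 ≡ 27 (mod 44). So x ≡ 81 + 93·27 = 2592 (mod 4092).
Unique solution in [0, 4092): x = 2592.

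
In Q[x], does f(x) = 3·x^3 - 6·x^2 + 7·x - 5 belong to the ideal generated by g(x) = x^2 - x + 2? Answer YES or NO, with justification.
NO

In Q[x] the ideal (g) consists of all multiples of g, so f ∈ (g) iff g | f, i.e. iff the remainder of f on division by g is 0. Divide f by g (g is monic, so eliminate the leading term of the running remainder at each step):
  leading term 3·x^3: subtract (3·x)·g(x) = 3·x^3 - 3·x^2 + 6·x, leaving -3·x^2 + x - 5
  leading term -3·x^2: subtract (-3)·g(x) = -3·x^2 + 3·x - 6, leaving 1 - 2·x
The remainder r(x) = 1 - 2·x ≠ 0 (and deg r < deg g), so g ∤ f, i.e. f ∉ (g).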